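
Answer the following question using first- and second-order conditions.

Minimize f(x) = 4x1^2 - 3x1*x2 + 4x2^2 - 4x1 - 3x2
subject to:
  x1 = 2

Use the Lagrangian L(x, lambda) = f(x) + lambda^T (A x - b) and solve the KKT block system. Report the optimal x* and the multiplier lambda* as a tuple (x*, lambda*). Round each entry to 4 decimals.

Form the Lagrangian:
  L(x, lambda) = (1/2) x^T Q x + c^T x + lambda^T (A x - b)
Stationarity (grad_x L = 0): Q x + c + A^T lambda = 0.
Primal feasibility: A x = b.

This gives the KKT block system:
  [ Q   A^T ] [ x     ]   [-c ]
  [ A    0  ] [ lambda ] = [ b ]

Solving the linear system:
  x*      = (2, 1.125)
  lambda* = (-8.625)
  f(x*)   = 2.9375

x* = (2, 1.125), lambda* = (-8.625)


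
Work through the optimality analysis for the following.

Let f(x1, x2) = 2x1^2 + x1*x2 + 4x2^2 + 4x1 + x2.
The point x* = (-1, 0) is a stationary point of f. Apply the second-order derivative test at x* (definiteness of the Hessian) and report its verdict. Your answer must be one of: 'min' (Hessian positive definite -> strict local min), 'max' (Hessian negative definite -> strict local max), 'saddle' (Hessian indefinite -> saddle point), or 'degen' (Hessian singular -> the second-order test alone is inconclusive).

Compute the Hessian H = grad^2 f:
  H = [[4, 1], [1, 8]]
Verify stationarity: grad f(x*) = H x* + g = (0, 0).
Eigenvalues of H: 3.7639, 8.2361.
Both eigenvalues > 0, so H is positive definite -> x* is a strict local min.

min


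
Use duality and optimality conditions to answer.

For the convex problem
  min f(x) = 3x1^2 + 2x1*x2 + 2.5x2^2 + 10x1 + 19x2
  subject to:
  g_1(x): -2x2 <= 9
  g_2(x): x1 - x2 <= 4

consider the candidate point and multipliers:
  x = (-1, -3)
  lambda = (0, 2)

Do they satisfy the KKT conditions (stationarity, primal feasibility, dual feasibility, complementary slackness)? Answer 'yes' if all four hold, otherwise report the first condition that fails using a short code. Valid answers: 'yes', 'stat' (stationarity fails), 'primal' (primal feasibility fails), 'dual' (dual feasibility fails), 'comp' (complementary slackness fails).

Gradient of f: grad f(x) = Q x + c = (-2, 2)
Constraint values g_i(x) = a_i^T x - b_i:
  g_1((-1, -3)) = -3
  g_2((-1, -3)) = -2
Stationarity residual: grad f(x) + sum_i lambda_i a_i = (0, 0)
  -> stationarity OK
Primal feasibility (all g_i <= 0): OK
Dual feasibility (all lambda_i >= 0): OK
Complementary slackness (lambda_i * g_i(x) = 0 for all i): FAILS

Verdict: the first failing condition is complementary_slackness -> comp.

comp


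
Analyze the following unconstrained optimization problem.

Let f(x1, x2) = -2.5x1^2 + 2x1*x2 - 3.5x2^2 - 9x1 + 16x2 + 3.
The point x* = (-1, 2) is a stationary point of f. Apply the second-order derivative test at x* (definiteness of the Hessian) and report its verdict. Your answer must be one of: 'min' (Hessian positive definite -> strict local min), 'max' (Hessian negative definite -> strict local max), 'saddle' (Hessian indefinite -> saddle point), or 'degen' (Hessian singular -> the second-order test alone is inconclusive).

Compute the Hessian H = grad^2 f:
  H = [[-5, 2], [2, -7]]
Verify stationarity: grad f(x*) = H x* + g = (0, 0).
Eigenvalues of H: -8.2361, -3.7639.
Both eigenvalues < 0, so H is negative definite -> x* is a strict local max.

max


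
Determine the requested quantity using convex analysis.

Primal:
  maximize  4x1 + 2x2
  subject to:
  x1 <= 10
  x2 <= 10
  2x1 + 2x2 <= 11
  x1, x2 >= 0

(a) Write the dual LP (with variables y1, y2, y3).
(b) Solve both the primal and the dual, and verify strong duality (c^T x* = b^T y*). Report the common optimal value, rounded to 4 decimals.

The standard primal-dual pair for 'max c^T x s.t. A x <= b, x >= 0' is:
  Dual:  min b^T y  s.t.  A^T y >= c,  y >= 0.

So the dual LP is:
  minimize  10y1 + 10y2 + 11y3
  subject to:
    y1 + 2y3 >= 4
    y2 + 2y3 >= 2
    y1, y2, y3 >= 0

Solving the primal: x* = (5.5, 0).
  primal value c^T x* = 22.
Solving the dual: y* = (0, 0, 2).
  dual value b^T y* = 22.
Strong duality: c^T x* = b^T y*. Confirmed.

22


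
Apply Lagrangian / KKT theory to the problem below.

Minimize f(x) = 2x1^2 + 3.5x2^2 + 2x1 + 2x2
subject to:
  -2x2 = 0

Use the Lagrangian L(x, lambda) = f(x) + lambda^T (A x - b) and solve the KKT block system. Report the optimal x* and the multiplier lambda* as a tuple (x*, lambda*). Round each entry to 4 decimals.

Form the Lagrangian:
  L(x, lambda) = (1/2) x^T Q x + c^T x + lambda^T (A x - b)
Stationarity (grad_x L = 0): Q x + c + A^T lambda = 0.
Primal feasibility: A x = b.

This gives the KKT block system:
  [ Q   A^T ] [ x     ]   [-c ]
  [ A    0  ] [ lambda ] = [ b ]

Solving the linear system:
  x*      = (-0.5, 0)
  lambda* = (1)
  f(x*)   = -0.5

x* = (-0.5, 0), lambda* = (1)


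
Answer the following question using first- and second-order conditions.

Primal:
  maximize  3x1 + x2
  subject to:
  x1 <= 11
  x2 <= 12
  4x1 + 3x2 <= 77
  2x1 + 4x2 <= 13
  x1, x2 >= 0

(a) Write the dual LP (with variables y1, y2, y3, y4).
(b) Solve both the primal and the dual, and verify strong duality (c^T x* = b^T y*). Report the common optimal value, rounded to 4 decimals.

The standard primal-dual pair for 'max c^T x s.t. A x <= b, x >= 0' is:
  Dual:  min b^T y  s.t.  A^T y >= c,  y >= 0.

So the dual LP is:
  minimize  11y1 + 12y2 + 77y3 + 13y4
  subject to:
    y1 + 4y3 + 2y4 >= 3
    y2 + 3y3 + 4y4 >= 1
    y1, y2, y3, y4 >= 0

Solving the primal: x* = (6.5, 0).
  primal value c^T x* = 19.5.
Solving the dual: y* = (0, 0, 0, 1.5).
  dual value b^T y* = 19.5.
Strong duality: c^T x* = b^T y*. Confirmed.

19.5


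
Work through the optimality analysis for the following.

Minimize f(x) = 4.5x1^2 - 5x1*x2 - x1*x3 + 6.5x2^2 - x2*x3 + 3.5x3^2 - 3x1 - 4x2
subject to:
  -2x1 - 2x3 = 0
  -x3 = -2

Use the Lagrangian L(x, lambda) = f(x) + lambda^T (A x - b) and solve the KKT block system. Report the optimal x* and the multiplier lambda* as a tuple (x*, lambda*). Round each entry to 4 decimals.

Form the Lagrangian:
  L(x, lambda) = (1/2) x^T Q x + c^T x + lambda^T (A x - b)
Stationarity (grad_x L = 0): Q x + c + A^T lambda = 0.
Primal feasibility: A x = b.

This gives the KKT block system:
  [ Q   A^T ] [ x     ]   [-c ]
  [ A    0  ] [ lambda ] = [ b ]

Solving the linear system:
  x*      = (-2, -0.3077, 2)
  lambda* = (-10.7308, 37.7692)
  f(x*)   = 41.3846

x* = (-2, -0.3077, 2), lambda* = (-10.7308, 37.7692)


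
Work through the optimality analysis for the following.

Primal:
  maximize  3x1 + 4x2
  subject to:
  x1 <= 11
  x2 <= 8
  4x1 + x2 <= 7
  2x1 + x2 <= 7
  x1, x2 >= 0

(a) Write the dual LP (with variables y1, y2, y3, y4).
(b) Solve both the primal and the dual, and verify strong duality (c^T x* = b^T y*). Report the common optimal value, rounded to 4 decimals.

The standard primal-dual pair for 'max c^T x s.t. A x <= b, x >= 0' is:
  Dual:  min b^T y  s.t.  A^T y >= c,  y >= 0.

So the dual LP is:
  minimize  11y1 + 8y2 + 7y3 + 7y4
  subject to:
    y1 + 4y3 + 2y4 >= 3
    y2 + y3 + y4 >= 4
    y1, y2, y3, y4 >= 0

Solving the primal: x* = (0, 7).
  primal value c^T x* = 28.
Solving the dual: y* = (0, 0, 0, 4).
  dual value b^T y* = 28.
Strong duality: c^T x* = b^T y*. Confirmed.

28


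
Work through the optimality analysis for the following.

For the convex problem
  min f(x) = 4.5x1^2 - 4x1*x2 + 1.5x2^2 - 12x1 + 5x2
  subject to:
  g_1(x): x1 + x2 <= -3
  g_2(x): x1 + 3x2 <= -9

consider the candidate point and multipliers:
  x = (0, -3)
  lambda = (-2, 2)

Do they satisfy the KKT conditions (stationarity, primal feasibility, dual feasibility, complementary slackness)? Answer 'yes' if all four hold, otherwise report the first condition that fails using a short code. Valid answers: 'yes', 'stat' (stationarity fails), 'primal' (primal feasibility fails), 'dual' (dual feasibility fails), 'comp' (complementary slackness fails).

Gradient of f: grad f(x) = Q x + c = (0, -4)
Constraint values g_i(x) = a_i^T x - b_i:
  g_1((0, -3)) = 0
  g_2((0, -3)) = 0
Stationarity residual: grad f(x) + sum_i lambda_i a_i = (0, 0)
  -> stationarity OK
Primal feasibility (all g_i <= 0): OK
Dual feasibility (all lambda_i >= 0): FAILS
Complementary slackness (lambda_i * g_i(x) = 0 for all i): OK

Verdict: the first failing condition is dual_feasibility -> dual.

dual


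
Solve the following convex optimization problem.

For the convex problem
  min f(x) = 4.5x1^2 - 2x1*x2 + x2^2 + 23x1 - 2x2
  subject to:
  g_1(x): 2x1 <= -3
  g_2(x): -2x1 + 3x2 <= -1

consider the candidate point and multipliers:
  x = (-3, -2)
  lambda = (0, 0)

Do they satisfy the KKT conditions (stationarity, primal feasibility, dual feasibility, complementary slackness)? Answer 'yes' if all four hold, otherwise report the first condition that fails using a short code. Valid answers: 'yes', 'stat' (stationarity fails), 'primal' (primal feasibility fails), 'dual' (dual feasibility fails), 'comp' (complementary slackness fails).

Gradient of f: grad f(x) = Q x + c = (0, 0)
Constraint values g_i(x) = a_i^T x - b_i:
  g_1((-3, -2)) = -3
  g_2((-3, -2)) = 1
Stationarity residual: grad f(x) + sum_i lambda_i a_i = (0, 0)
  -> stationarity OK
Primal feasibility (all g_i <= 0): FAILS
Dual feasibility (all lambda_i >= 0): OK
Complementary slackness (lambda_i * g_i(x) = 0 for all i): OK

Verdict: the first failing condition is primal_feasibility -> primal.

primal


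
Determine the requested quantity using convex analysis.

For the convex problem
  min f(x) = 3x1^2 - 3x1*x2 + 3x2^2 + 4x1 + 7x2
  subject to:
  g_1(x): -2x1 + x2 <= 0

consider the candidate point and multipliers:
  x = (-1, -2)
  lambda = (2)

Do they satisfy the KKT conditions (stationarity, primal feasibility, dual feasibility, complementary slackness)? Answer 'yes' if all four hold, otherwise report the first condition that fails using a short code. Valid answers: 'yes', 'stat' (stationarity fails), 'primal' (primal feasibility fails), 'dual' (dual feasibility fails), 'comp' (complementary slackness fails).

Gradient of f: grad f(x) = Q x + c = (4, -2)
Constraint values g_i(x) = a_i^T x - b_i:
  g_1((-1, -2)) = 0
Stationarity residual: grad f(x) + sum_i lambda_i a_i = (0, 0)
  -> stationarity OK
Primal feasibility (all g_i <= 0): OK
Dual feasibility (all lambda_i >= 0): OK
Complementary slackness (lambda_i * g_i(x) = 0 for all i): OK

Verdict: yes, KKT holds.

yes


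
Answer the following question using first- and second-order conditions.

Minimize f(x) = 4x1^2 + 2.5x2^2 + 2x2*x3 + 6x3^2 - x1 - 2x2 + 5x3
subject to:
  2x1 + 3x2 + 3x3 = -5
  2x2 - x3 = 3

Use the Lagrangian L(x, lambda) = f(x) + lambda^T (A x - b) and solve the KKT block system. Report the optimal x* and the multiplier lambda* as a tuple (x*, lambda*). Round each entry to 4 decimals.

Form the Lagrangian:
  L(x, lambda) = (1/2) x^T Q x + c^T x + lambda^T (A x - b)
Stationarity (grad_x L = 0): Q x + c + A^T lambda = 0.
Primal feasibility: A x = b.

This gives the KKT block system:
  [ Q   A^T ] [ x     ]   [-c ]
  [ A    0  ] [ lambda ] = [ b ]

Solving the linear system:
  x*      = (-0.7747, 0.6166, -1.7668)
  lambda* = (3.5987, -4.1726)
  f(x*)   = 10.6093

x* = (-0.7747, 0.6166, -1.7668), lambda* = (3.5987, -4.1726)


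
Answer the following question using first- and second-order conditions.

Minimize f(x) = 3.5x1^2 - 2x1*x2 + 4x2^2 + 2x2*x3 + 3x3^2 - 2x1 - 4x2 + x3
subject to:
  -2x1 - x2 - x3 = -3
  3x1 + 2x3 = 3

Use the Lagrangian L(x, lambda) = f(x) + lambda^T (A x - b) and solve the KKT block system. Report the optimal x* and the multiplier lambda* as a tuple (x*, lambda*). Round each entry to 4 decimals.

Form the Lagrangian:
  L(x, lambda) = (1/2) x^T Q x + c^T x + lambda^T (A x - b)
Stationarity (grad_x L = 0): Q x + c + A^T lambda = 0.
Primal feasibility: A x = b.

This gives the KKT block system:
  [ Q   A^T ] [ x     ]   [-c ]
  [ A    0  ] [ lambda ] = [ b ]

Solving the linear system:
  x*      = (1.0909, 0.9545, -0.1364)
  lambda* = (1.1818, -0.4545)
  f(x*)   = -0.6136

x* = (1.0909, 0.9545, -0.1364), lambda* = (1.1818, -0.4545)


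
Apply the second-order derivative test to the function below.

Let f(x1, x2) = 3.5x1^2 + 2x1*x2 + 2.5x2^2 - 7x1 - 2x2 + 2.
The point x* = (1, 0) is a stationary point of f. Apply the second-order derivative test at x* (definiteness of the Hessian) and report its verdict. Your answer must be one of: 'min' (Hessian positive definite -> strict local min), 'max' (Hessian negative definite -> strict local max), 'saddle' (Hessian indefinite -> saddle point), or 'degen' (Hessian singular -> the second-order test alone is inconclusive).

Compute the Hessian H = grad^2 f:
  H = [[7, 2], [2, 5]]
Verify stationarity: grad f(x*) = H x* + g = (0, 0).
Eigenvalues of H: 3.7639, 8.2361.
Both eigenvalues > 0, so H is positive definite -> x* is a strict local min.

min


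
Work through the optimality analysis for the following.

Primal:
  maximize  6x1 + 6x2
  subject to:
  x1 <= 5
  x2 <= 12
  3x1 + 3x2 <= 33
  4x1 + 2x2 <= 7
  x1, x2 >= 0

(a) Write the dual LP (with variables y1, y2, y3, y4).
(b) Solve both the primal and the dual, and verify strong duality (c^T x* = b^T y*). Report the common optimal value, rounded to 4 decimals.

The standard primal-dual pair for 'max c^T x s.t. A x <= b, x >= 0' is:
  Dual:  min b^T y  s.t.  A^T y >= c,  y >= 0.

So the dual LP is:
  minimize  5y1 + 12y2 + 33y3 + 7y4
  subject to:
    y1 + 3y3 + 4y4 >= 6
    y2 + 3y3 + 2y4 >= 6
    y1, y2, y3, y4 >= 0

Solving the primal: x* = (0, 3.5).
  primal value c^T x* = 21.
Solving the dual: y* = (0, 0, 0, 3).
  dual value b^T y* = 21.
Strong duality: c^T x* = b^T y*. Confirmed.

21


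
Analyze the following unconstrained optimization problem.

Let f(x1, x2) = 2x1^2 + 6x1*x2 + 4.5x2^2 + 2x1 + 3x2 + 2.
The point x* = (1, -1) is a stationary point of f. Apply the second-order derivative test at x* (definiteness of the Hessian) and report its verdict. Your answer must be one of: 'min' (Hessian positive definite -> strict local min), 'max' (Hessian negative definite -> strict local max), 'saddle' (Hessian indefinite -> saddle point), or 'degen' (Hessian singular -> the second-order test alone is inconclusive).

Compute the Hessian H = grad^2 f:
  H = [[4, 6], [6, 9]]
Verify stationarity: grad f(x*) = H x* + g = (0, 0).
Eigenvalues of H: 0, 13.
H has a zero eigenvalue (singular; positive semidefinite but not definite), so H is neither positive definite, negative definite, nor indefinite. The second-order test alone is inconclusive -> degen.
(Indeed, f is constant along the null direction of H through x*, so x* is not a strict local extremum.)

degen


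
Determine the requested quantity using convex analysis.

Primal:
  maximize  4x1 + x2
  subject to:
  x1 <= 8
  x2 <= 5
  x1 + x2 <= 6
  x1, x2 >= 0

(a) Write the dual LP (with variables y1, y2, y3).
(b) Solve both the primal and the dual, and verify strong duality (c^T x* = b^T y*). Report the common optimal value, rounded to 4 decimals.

The standard primal-dual pair for 'max c^T x s.t. A x <= b, x >= 0' is:
  Dual:  min b^T y  s.t.  A^T y >= c,  y >= 0.

So the dual LP is:
  minimize  8y1 + 5y2 + 6y3
  subject to:
    y1 + y3 >= 4
    y2 + y3 >= 1
    y1, y2, y3 >= 0

Solving the primal: x* = (6, 0).
  primal value c^T x* = 24.
Solving the dual: y* = (0, 0, 4).
  dual value b^T y* = 24.
Strong duality: c^T x* = b^T y*. Confirmed.

24


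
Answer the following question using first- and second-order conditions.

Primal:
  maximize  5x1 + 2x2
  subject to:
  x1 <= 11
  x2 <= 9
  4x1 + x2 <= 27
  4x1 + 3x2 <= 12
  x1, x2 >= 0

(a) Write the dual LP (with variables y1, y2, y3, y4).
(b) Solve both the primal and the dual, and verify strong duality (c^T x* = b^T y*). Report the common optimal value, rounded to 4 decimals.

The standard primal-dual pair for 'max c^T x s.t. A x <= b, x >= 0' is:
  Dual:  min b^T y  s.t.  A^T y >= c,  y >= 0.

So the dual LP is:
  minimize  11y1 + 9y2 + 27y3 + 12y4
  subject to:
    y1 + 4y3 + 4y4 >= 5
    y2 + y3 + 3y4 >= 2
    y1, y2, y3, y4 >= 0

Solving the primal: x* = (3, 0).
  primal value c^T x* = 15.
Solving the dual: y* = (0, 0, 0, 1.25).
  dual value b^T y* = 15.
Strong duality: c^T x* = b^T y*. Confirmed.

15


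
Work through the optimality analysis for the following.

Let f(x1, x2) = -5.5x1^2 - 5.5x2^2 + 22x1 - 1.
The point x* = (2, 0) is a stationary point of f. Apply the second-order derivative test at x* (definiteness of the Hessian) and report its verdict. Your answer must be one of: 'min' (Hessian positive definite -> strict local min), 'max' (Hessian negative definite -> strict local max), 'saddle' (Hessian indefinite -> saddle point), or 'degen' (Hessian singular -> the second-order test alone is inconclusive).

Compute the Hessian H = grad^2 f:
  H = [[-11, 0], [0, -11]]
Verify stationarity: grad f(x*) = H x* + g = (0, 0).
Eigenvalues of H: -11, -11.
Both eigenvalues < 0, so H is negative definite -> x* is a strict local max.

max


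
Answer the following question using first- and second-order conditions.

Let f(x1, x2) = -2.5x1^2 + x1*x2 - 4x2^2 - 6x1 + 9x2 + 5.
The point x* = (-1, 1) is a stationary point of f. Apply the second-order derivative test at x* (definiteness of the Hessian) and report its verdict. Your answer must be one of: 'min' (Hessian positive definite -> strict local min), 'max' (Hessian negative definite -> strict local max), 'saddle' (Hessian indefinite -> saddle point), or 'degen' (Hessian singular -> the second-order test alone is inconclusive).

Compute the Hessian H = grad^2 f:
  H = [[-5, 1], [1, -8]]
Verify stationarity: grad f(x*) = H x* + g = (0, 0).
Eigenvalues of H: -8.3028, -4.6972.
Both eigenvalues < 0, so H is negative definite -> x* is a strict local max.

max


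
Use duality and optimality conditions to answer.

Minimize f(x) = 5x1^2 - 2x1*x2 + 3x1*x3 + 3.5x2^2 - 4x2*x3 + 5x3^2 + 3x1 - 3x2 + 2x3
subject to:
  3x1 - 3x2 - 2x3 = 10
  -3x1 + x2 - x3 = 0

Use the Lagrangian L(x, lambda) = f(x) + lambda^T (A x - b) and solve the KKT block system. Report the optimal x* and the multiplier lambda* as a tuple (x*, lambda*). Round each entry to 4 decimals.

Form the Lagrangian:
  L(x, lambda) = (1/2) x^T Q x + c^T x + lambda^T (A x - b)
Stationarity (grad_x L = 0): Q x + c + A^T lambda = 0.
Primal feasibility: A x = b.

This gives the KKT block system:
  [ Q   A^T ] [ x     ]   [-c ]
  [ A    0  ] [ lambda ] = [ b ]

Solving the linear system:
  x*      = (0.0641, -1.8847, -2.0769)
  lambda* = (-3.8102, -3.4171)
  f(x*)   = 19.8975

x* = (0.0641, -1.8847, -2.0769), lambda* = (-3.8102, -3.4171)


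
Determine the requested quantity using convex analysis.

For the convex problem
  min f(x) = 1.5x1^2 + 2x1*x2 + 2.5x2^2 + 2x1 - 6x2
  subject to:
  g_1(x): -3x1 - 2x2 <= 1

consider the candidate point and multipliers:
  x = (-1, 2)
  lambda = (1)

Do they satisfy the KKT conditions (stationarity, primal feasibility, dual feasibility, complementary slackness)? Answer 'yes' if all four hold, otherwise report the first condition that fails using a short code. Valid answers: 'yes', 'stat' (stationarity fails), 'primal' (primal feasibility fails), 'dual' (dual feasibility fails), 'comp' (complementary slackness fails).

Gradient of f: grad f(x) = Q x + c = (3, 2)
Constraint values g_i(x) = a_i^T x - b_i:
  g_1((-1, 2)) = -2
Stationarity residual: grad f(x) + sum_i lambda_i a_i = (0, 0)
  -> stationarity OK
Primal feasibility (all g_i <= 0): OK
Dual feasibility (all lambda_i >= 0): OK
Complementary slackness (lambda_i * g_i(x) = 0 for all i): FAILS

Verdict: the first failing condition is complementary_slackness -> comp.

comp


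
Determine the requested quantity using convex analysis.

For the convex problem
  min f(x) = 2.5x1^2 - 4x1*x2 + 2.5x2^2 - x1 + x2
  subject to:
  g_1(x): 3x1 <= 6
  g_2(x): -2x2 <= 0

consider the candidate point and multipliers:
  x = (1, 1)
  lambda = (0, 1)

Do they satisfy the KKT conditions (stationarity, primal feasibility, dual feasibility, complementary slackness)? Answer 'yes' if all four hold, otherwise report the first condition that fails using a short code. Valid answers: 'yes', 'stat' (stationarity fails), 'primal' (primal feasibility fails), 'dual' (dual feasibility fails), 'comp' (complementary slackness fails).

Gradient of f: grad f(x) = Q x + c = (0, 2)
Constraint values g_i(x) = a_i^T x - b_i:
  g_1((1, 1)) = -3
  g_2((1, 1)) = -2
Stationarity residual: grad f(x) + sum_i lambda_i a_i = (0, 0)
  -> stationarity OK
Primal feasibility (all g_i <= 0): OK
Dual feasibility (all lambda_i >= 0): OK
Complementary slackness (lambda_i * g_i(x) = 0 for all i): FAILS

Verdict: the first failing condition is complementary_slackness -> comp.

comp


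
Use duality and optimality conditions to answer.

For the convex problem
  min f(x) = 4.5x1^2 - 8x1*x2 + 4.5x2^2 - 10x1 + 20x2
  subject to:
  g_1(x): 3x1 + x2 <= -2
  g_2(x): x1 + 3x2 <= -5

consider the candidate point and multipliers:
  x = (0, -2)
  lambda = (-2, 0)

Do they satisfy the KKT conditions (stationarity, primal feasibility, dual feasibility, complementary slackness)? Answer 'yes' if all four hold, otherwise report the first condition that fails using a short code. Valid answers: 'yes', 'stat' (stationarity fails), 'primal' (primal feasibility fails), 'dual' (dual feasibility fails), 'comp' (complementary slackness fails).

Gradient of f: grad f(x) = Q x + c = (6, 2)
Constraint values g_i(x) = a_i^T x - b_i:
  g_1((0, -2)) = 0
  g_2((0, -2)) = -1
Stationarity residual: grad f(x) + sum_i lambda_i a_i = (0, 0)
  -> stationarity OK
Primal feasibility (all g_i <= 0): OK
Dual feasibility (all lambda_i >= 0): FAILS
Complementary slackness (lambda_i * g_i(x) = 0 for all i): OK

Verdict: the first failing condition is dual_feasibility -> dual.

dual


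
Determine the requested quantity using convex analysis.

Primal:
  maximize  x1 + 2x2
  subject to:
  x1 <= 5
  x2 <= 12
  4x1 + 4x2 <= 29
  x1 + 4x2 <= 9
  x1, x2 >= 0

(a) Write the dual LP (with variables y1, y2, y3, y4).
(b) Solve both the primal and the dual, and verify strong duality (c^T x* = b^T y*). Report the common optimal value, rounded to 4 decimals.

The standard primal-dual pair for 'max c^T x s.t. A x <= b, x >= 0' is:
  Dual:  min b^T y  s.t.  A^T y >= c,  y >= 0.

So the dual LP is:
  minimize  5y1 + 12y2 + 29y3 + 9y4
  subject to:
    y1 + 4y3 + y4 >= 1
    y2 + 4y3 + 4y4 >= 2
    y1, y2, y3, y4 >= 0

Solving the primal: x* = (5, 1).
  primal value c^T x* = 7.
Solving the dual: y* = (0.5, 0, 0, 0.5).
  dual value b^T y* = 7.
Strong duality: c^T x* = b^T y*. Confirmed.

7


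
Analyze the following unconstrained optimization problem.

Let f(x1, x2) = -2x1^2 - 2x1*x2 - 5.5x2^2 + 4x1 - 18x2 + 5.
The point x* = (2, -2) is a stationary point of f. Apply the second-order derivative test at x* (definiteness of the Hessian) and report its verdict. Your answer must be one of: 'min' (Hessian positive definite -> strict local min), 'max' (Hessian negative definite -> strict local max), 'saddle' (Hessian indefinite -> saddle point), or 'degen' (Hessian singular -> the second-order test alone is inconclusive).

Compute the Hessian H = grad^2 f:
  H = [[-4, -2], [-2, -11]]
Verify stationarity: grad f(x*) = H x* + g = (0, 0).
Eigenvalues of H: -11.5311, -3.4689.
Both eigenvalues < 0, so H is negative definite -> x* is a strict local max.

max


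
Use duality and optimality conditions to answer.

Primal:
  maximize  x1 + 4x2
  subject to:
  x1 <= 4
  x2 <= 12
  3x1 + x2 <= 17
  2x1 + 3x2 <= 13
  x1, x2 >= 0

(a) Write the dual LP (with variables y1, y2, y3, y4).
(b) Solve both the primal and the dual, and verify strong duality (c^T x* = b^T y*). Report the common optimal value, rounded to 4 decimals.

The standard primal-dual pair for 'max c^T x s.t. A x <= b, x >= 0' is:
  Dual:  min b^T y  s.t.  A^T y >= c,  y >= 0.

So the dual LP is:
  minimize  4y1 + 12y2 + 17y3 + 13y4
  subject to:
    y1 + 3y3 + 2y4 >= 1
    y2 + y3 + 3y4 >= 4
    y1, y2, y3, y4 >= 0

Solving the primal: x* = (0, 4.3333).
  primal value c^T x* = 17.3333.
Solving the dual: y* = (0, 0, 0, 1.3333).
  dual value b^T y* = 17.3333.
Strong duality: c^T x* = b^T y*. Confirmed.

17.3333


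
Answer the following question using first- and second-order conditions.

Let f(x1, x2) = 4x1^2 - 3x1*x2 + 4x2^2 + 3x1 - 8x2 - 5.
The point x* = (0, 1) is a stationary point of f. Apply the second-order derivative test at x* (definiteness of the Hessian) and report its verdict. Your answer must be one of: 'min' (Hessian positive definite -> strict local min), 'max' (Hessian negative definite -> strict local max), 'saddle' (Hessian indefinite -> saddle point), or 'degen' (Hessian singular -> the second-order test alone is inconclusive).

Compute the Hessian H = grad^2 f:
  H = [[8, -3], [-3, 8]]
Verify stationarity: grad f(x*) = H x* + g = (0, 0).
Eigenvalues of H: 5, 11.
Both eigenvalues > 0, so H is positive definite -> x* is a strict local min.

min


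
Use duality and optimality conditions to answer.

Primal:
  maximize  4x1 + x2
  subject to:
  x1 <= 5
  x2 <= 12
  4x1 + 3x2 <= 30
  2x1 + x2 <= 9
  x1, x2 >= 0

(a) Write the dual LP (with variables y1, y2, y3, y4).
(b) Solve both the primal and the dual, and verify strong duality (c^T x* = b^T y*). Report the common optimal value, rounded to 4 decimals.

The standard primal-dual pair for 'max c^T x s.t. A x <= b, x >= 0' is:
  Dual:  min b^T y  s.t.  A^T y >= c,  y >= 0.

So the dual LP is:
  minimize  5y1 + 12y2 + 30y3 + 9y4
  subject to:
    y1 + 4y3 + 2y4 >= 4
    y2 + 3y3 + y4 >= 1
    y1, y2, y3, y4 >= 0

Solving the primal: x* = (4.5, 0).
  primal value c^T x* = 18.
Solving the dual: y* = (0, 0, 0, 2).
  dual value b^T y* = 18.
Strong duality: c^T x* = b^T y*. Confirmed.

18


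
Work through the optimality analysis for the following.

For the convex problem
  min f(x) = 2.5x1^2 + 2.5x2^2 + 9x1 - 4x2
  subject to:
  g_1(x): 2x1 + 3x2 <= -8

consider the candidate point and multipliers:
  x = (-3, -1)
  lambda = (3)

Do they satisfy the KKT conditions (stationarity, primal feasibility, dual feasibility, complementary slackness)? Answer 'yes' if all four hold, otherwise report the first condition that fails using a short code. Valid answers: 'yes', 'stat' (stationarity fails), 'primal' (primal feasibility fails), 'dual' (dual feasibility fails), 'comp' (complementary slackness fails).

Gradient of f: grad f(x) = Q x + c = (-6, -9)
Constraint values g_i(x) = a_i^T x - b_i:
  g_1((-3, -1)) = -1
Stationarity residual: grad f(x) + sum_i lambda_i a_i = (0, 0)
  -> stationarity OK
Primal feasibility (all g_i <= 0): OK
Dual feasibility (all lambda_i >= 0): OK
Complementary slackness (lambda_i * g_i(x) = 0 for all i): FAILS

Verdict: the first failing condition is complementary_slackness -> comp.

comp


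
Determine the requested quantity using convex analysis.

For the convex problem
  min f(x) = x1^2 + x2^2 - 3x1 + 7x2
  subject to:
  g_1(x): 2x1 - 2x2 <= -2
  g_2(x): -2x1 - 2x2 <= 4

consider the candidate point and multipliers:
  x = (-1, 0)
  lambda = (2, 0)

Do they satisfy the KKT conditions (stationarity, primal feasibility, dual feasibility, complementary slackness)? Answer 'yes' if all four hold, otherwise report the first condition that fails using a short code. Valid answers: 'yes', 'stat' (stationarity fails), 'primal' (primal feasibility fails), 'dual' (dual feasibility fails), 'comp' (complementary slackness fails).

Gradient of f: grad f(x) = Q x + c = (-5, 7)
Constraint values g_i(x) = a_i^T x - b_i:
  g_1((-1, 0)) = 0
  g_2((-1, 0)) = -2
Stationarity residual: grad f(x) + sum_i lambda_i a_i = (-1, 3)
  -> stationarity FAILS
Primal feasibility (all g_i <= 0): OK
Dual feasibility (all lambda_i >= 0): OK
Complementary slackness (lambda_i * g_i(x) = 0 for all i): OK

Verdict: the first failing condition is stationarity -> stat.

stat


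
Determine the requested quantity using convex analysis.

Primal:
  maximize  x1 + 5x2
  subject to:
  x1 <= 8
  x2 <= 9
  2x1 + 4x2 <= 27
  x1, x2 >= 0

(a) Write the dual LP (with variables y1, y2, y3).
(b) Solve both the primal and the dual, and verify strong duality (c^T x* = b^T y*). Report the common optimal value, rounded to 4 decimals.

The standard primal-dual pair for 'max c^T x s.t. A x <= b, x >= 0' is:
  Dual:  min b^T y  s.t.  A^T y >= c,  y >= 0.

So the dual LP is:
  minimize  8y1 + 9y2 + 27y3
  subject to:
    y1 + 2y3 >= 1
    y2 + 4y3 >= 5
    y1, y2, y3 >= 0

Solving the primal: x* = (0, 6.75).
  primal value c^T x* = 33.75.
Solving the dual: y* = (0, 0, 1.25).
  dual value b^T y* = 33.75.
Strong duality: c^T x* = b^T y*. Confirmed.

33.75


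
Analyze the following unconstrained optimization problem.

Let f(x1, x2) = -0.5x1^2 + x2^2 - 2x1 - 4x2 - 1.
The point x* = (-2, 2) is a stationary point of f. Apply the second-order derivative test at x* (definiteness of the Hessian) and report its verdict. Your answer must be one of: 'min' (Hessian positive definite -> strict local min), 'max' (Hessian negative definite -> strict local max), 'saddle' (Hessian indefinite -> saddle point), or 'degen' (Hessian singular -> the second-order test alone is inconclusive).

Compute the Hessian H = grad^2 f:
  H = [[-1, 0], [0, 2]]
Verify stationarity: grad f(x*) = H x* + g = (0, 0).
Eigenvalues of H: -1, 2.
Eigenvalues have mixed signs, so H is indefinite -> x* is a saddle point.

saddle


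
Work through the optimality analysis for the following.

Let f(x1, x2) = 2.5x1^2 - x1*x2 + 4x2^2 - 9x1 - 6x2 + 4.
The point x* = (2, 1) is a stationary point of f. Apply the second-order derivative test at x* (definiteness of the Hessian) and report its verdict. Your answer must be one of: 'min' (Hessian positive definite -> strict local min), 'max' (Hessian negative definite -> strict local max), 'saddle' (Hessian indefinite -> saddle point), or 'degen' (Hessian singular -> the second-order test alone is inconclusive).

Compute the Hessian H = grad^2 f:
  H = [[5, -1], [-1, 8]]
Verify stationarity: grad f(x*) = H x* + g = (0, 0).
Eigenvalues of H: 4.6972, 8.3028.
Both eigenvalues > 0, so H is positive definite -> x* is a strict local min.

min


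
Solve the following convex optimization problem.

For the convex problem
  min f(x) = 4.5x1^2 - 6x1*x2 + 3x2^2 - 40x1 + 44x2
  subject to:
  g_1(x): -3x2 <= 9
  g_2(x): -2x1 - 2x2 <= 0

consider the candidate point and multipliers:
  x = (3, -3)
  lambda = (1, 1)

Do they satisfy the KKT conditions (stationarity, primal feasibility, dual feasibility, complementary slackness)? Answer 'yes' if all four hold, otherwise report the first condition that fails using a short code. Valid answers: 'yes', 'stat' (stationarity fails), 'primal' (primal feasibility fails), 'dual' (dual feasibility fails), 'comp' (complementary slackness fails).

Gradient of f: grad f(x) = Q x + c = (5, 8)
Constraint values g_i(x) = a_i^T x - b_i:
  g_1((3, -3)) = 0
  g_2((3, -3)) = 0
Stationarity residual: grad f(x) + sum_i lambda_i a_i = (3, 3)
  -> stationarity FAILS
Primal feasibility (all g_i <= 0): OK
Dual feasibility (all lambda_i >= 0): OK
Complementary slackness (lambda_i * g_i(x) = 0 for all i): OK

Verdict: the first failing condition is stationarity -> stat.

stat


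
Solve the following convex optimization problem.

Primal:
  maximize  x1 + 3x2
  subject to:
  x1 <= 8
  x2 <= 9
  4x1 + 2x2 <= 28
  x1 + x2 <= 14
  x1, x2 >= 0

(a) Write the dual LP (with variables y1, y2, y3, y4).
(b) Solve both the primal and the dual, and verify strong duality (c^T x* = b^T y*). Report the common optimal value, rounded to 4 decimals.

The standard primal-dual pair for 'max c^T x s.t. A x <= b, x >= 0' is:
  Dual:  min b^T y  s.t.  A^T y >= c,  y >= 0.

So the dual LP is:
  minimize  8y1 + 9y2 + 28y3 + 14y4
  subject to:
    y1 + 4y3 + y4 >= 1
    y2 + 2y3 + y4 >= 3
    y1, y2, y3, y4 >= 0

Solving the primal: x* = (2.5, 9).
  primal value c^T x* = 29.5.
Solving the dual: y* = (0, 2.5, 0.25, 0).
  dual value b^T y* = 29.5.
Strong duality: c^T x* = b^T y*. Confirmed.

29.5


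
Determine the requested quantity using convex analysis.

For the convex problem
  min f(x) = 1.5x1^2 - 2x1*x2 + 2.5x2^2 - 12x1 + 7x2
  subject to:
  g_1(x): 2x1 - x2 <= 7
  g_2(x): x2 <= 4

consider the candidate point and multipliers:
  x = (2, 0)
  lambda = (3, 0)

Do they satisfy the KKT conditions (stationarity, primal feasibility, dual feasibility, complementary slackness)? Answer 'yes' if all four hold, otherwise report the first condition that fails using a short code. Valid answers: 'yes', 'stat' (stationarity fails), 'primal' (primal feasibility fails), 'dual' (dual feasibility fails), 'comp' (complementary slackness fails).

Gradient of f: grad f(x) = Q x + c = (-6, 3)
Constraint values g_i(x) = a_i^T x - b_i:
  g_1((2, 0)) = -3
  g_2((2, 0)) = -4
Stationarity residual: grad f(x) + sum_i lambda_i a_i = (0, 0)
  -> stationarity OK
Primal feasibility (all g_i <= 0): OK
Dual feasibility (all lambda_i >= 0): OK
Complementary slackness (lambda_i * g_i(x) = 0 for all i): FAILS

Verdict: the first failing condition is complementary_slackness -> comp.

comp


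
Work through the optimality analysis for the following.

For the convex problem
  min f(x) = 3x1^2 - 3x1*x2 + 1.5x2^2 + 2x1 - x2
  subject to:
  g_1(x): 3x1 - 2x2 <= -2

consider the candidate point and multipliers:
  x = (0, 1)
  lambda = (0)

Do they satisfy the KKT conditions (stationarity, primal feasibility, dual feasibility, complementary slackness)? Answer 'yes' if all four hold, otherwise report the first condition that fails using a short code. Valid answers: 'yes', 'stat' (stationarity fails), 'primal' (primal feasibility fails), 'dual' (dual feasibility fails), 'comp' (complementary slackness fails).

Gradient of f: grad f(x) = Q x + c = (-1, 2)
Constraint values g_i(x) = a_i^T x - b_i:
  g_1((0, 1)) = 0
Stationarity residual: grad f(x) + sum_i lambda_i a_i = (-1, 2)
  -> stationarity FAILS
Primal feasibility (all g_i <= 0): OK
Dual feasibility (all lambda_i >= 0): OK
Complementary slackness (lambda_i * g_i(x) = 0 for all i): OK

Verdict: the first failing condition is stationarity -> stat.

stat


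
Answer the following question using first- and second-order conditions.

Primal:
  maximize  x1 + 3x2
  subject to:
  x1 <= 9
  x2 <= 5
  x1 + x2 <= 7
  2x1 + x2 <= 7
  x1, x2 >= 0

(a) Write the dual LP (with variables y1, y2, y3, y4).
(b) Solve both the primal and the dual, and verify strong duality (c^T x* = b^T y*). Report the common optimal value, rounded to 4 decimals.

The standard primal-dual pair for 'max c^T x s.t. A x <= b, x >= 0' is:
  Dual:  min b^T y  s.t.  A^T y >= c,  y >= 0.

So the dual LP is:
  minimize  9y1 + 5y2 + 7y3 + 7y4
  subject to:
    y1 + y3 + 2y4 >= 1
    y2 + y3 + y4 >= 3
    y1, y2, y3, y4 >= 0

Solving the primal: x* = (1, 5).
  primal value c^T x* = 16.
Solving the dual: y* = (0, 2.5, 0, 0.5).
  dual value b^T y* = 16.
Strong duality: c^T x* = b^T y*. Confirmed.

16


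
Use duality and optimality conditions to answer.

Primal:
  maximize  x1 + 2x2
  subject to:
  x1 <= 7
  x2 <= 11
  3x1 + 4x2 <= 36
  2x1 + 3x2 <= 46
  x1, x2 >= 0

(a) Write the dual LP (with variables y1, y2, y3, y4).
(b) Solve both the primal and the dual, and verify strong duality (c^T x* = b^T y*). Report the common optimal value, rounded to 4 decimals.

The standard primal-dual pair for 'max c^T x s.t. A x <= b, x >= 0' is:
  Dual:  min b^T y  s.t.  A^T y >= c,  y >= 0.

So the dual LP is:
  minimize  7y1 + 11y2 + 36y3 + 46y4
  subject to:
    y1 + 3y3 + 2y4 >= 1
    y2 + 4y3 + 3y4 >= 2
    y1, y2, y3, y4 >= 0

Solving the primal: x* = (0, 9).
  primal value c^T x* = 18.
Solving the dual: y* = (0, 0, 0.5, 0).
  dual value b^T y* = 18.
Strong duality: c^T x* = b^T y*. Confirmed.

18


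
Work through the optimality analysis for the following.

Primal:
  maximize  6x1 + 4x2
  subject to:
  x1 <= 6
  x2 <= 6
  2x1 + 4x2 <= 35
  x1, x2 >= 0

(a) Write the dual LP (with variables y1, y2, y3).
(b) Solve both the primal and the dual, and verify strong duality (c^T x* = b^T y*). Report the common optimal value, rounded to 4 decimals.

The standard primal-dual pair for 'max c^T x s.t. A x <= b, x >= 0' is:
  Dual:  min b^T y  s.t.  A^T y >= c,  y >= 0.

So the dual LP is:
  minimize  6y1 + 6y2 + 35y3
  subject to:
    y1 + 2y3 >= 6
    y2 + 4y3 >= 4
    y1, y2, y3 >= 0

Solving the primal: x* = (6, 5.75).
  primal value c^T x* = 59.
Solving the dual: y* = (4, 0, 1).
  dual value b^T y* = 59.
Strong duality: c^T x* = b^T y*. Confirmed.

59


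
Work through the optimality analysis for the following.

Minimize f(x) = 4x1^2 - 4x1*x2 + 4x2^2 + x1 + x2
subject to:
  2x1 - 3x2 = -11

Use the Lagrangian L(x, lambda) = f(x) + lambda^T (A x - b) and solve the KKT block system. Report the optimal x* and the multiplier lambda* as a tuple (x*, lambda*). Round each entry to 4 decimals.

Form the Lagrangian:
  L(x, lambda) = (1/2) x^T Q x + c^T x + lambda^T (A x - b)
Stationarity (grad_x L = 0): Q x + c + A^T lambda = 0.
Primal feasibility: A x = b.

This gives the KKT block system:
  [ Q   A^T ] [ x     ]   [-c ]
  [ A    0  ] [ lambda ] = [ b ]

Solving the linear system:
  x*      = (-1.0536, 2.9643)
  lambda* = (9.6429)
  f(x*)   = 53.9911

x* = (-1.0536, 2.9643), lambda* = (9.6429)


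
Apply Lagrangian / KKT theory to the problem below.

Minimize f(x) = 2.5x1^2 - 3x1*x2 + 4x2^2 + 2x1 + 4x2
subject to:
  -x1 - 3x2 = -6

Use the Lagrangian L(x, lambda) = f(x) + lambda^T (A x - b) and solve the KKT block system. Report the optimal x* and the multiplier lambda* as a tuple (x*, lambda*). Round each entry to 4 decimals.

Form the Lagrangian:
  L(x, lambda) = (1/2) x^T Q x + c^T x + lambda^T (A x - b)
Stationarity (grad_x L = 0): Q x + c + A^T lambda = 0.
Primal feasibility: A x = b.

This gives the KKT block system:
  [ Q   A^T ] [ x     ]   [-c ]
  [ A    0  ] [ lambda ] = [ b ]

Solving the linear system:
  x*      = (1.3521, 1.5493)
  lambda* = (4.1127)
  f(x*)   = 16.7887

x* = (1.3521, 1.5493), lambda* = (4.1127)


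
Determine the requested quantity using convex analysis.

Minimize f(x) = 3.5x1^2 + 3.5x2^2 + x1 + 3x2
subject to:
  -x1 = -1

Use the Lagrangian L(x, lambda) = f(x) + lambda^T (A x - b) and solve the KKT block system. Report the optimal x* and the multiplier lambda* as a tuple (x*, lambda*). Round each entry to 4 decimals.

Form the Lagrangian:
  L(x, lambda) = (1/2) x^T Q x + c^T x + lambda^T (A x - b)
Stationarity (grad_x L = 0): Q x + c + A^T lambda = 0.
Primal feasibility: A x = b.

This gives the KKT block system:
  [ Q   A^T ] [ x     ]   [-c ]
  [ A    0  ] [ lambda ] = [ b ]

Solving the linear system:
  x*      = (1, -0.4286)
  lambda* = (8)
  f(x*)   = 3.8571

x* = (1, -0.4286), lambda* = (8)


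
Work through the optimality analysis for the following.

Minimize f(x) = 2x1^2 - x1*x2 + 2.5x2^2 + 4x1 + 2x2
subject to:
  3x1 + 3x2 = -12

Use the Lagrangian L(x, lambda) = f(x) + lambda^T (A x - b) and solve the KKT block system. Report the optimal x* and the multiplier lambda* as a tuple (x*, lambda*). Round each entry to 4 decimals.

Form the Lagrangian:
  L(x, lambda) = (1/2) x^T Q x + c^T x + lambda^T (A x - b)
Stationarity (grad_x L = 0): Q x + c + A^T lambda = 0.
Primal feasibility: A x = b.

This gives the KKT block system:
  [ Q   A^T ] [ x     ]   [-c ]
  [ A    0  ] [ lambda ] = [ b ]

Solving the linear system:
  x*      = (-2.3636, -1.6364)
  lambda* = (1.2727)
  f(x*)   = 1.2727

x* = (-2.3636, -1.6364), lambda* = (1.2727)


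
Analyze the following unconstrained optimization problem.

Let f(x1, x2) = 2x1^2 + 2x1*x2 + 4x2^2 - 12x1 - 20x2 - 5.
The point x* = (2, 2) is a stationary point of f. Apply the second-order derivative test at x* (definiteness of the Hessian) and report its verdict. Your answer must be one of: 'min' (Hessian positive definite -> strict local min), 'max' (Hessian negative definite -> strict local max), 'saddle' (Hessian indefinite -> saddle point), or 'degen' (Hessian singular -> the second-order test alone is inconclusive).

Compute the Hessian H = grad^2 f:
  H = [[4, 2], [2, 8]]
Verify stationarity: grad f(x*) = H x* + g = (0, 0).
Eigenvalues of H: 3.1716, 8.8284.
Both eigenvalues > 0, so H is positive definite -> x* is a strict local min.

min


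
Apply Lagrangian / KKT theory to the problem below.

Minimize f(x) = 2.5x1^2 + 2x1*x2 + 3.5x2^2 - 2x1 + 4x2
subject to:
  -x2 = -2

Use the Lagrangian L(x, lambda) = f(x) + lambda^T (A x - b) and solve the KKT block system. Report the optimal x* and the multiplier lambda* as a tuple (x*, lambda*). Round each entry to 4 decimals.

Form the Lagrangian:
  L(x, lambda) = (1/2) x^T Q x + c^T x + lambda^T (A x - b)
Stationarity (grad_x L = 0): Q x + c + A^T lambda = 0.
Primal feasibility: A x = b.

This gives the KKT block system:
  [ Q   A^T ] [ x     ]   [-c ]
  [ A    0  ] [ lambda ] = [ b ]

Solving the linear system:
  x*      = (-0.4, 2)
  lambda* = (17.2)
  f(x*)   = 21.6

x* = (-0.4, 2), lambda* = (17.2)
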